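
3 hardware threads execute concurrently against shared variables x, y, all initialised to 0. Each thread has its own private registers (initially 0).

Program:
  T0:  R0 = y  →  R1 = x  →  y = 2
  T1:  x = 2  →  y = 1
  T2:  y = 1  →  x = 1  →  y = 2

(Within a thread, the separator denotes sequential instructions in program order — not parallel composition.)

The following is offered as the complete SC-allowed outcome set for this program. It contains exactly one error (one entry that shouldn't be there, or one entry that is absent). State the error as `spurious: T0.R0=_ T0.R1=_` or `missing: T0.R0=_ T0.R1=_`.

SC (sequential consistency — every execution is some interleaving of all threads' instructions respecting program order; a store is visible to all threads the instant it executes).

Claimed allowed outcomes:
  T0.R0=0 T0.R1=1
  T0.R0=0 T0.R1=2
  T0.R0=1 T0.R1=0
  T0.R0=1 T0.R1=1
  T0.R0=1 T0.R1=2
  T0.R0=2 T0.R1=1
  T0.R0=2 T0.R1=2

missing: T0.R0=0 T0.R1=0

outcome vector order: (T0.R0,T0.R1)
SC (8): (0,0); (0,1); (0,2); (1,0); (1,1); (1,2); (2,1); (2,2)
SC∖claimed = {(0,0)}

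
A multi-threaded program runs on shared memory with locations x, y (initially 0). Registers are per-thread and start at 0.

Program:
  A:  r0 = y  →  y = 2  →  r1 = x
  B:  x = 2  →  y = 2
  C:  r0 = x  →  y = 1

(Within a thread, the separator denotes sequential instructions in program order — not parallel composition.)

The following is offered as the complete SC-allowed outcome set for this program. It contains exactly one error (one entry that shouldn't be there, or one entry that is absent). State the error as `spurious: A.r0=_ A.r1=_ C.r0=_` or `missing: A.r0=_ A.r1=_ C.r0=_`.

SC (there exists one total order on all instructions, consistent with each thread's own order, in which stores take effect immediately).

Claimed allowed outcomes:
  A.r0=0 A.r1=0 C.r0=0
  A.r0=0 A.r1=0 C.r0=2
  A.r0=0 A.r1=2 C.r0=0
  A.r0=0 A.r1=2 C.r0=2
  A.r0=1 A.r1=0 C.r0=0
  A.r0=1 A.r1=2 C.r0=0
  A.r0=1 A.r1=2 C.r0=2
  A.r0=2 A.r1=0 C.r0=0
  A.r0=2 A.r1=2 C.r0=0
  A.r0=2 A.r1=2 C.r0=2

outcome vector order: (A.r0,A.r1,C.r0)
[SC] allowed = {<0 0 0>, <0 0 2>, <0 2 0>, <0 2 2>, <1 0 0>, <1 2 0>, <1 2 2>, <2 2 0>, <2 2 2>}
claimed∖SC = {<2 0 0>}

spurious: A.r0=2 A.r1=0 C.r0=0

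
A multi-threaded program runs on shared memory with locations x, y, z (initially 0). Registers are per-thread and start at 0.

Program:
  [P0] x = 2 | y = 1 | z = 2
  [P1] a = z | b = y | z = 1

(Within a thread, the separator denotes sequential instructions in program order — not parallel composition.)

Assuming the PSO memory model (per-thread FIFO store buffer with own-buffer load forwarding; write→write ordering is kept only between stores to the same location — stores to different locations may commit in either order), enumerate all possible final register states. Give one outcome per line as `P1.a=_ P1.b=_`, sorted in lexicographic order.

outcome vector order: (P1.a,P1.b)
|PSO outcomes| = 4

P1.a=0 P1.b=0
P1.a=0 P1.b=1
P1.a=2 P1.b=0
P1.a=2 P1.b=1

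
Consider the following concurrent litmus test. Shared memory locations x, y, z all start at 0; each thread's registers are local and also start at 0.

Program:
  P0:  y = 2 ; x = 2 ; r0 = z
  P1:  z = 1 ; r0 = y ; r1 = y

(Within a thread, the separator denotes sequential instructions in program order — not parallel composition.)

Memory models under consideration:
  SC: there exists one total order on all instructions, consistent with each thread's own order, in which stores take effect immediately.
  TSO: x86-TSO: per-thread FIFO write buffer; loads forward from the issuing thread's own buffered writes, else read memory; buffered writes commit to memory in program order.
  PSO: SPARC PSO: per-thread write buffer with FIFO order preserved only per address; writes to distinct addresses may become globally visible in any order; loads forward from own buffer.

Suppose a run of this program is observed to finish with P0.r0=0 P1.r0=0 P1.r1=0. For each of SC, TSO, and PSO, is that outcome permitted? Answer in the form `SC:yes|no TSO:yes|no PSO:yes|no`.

outcome vector order: (P0.r0,P1.r0,P1.r1)
under SC → (0,2,2); (1,0,0); (1,0,2); (1,2,2)
under TSO → (0,0,0); (0,0,2); (0,2,2); (1,0,0); (1,0,2); (1,2,2)
under PSO → (0,0,0); (0,0,2); (0,2,2); (1,0,0); (1,0,2); (1,2,2)
target (0,0,0) ∈ {TSO,PSO}

SC:no TSO:yes PSO:yes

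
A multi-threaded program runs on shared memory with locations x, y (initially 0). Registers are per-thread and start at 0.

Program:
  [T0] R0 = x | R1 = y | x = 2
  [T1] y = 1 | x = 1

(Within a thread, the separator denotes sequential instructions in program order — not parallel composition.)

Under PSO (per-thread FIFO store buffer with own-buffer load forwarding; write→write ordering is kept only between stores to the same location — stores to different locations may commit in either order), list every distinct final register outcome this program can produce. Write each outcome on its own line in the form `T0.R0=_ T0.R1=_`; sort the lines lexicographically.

outcome vector order: (T0.R0,T0.R1)
|PSO outcomes| = 4

T0.R0=0 T0.R1=0
T0.R0=0 T0.R1=1
T0.R0=1 T0.R1=0
T0.R0=1 T0.R1=1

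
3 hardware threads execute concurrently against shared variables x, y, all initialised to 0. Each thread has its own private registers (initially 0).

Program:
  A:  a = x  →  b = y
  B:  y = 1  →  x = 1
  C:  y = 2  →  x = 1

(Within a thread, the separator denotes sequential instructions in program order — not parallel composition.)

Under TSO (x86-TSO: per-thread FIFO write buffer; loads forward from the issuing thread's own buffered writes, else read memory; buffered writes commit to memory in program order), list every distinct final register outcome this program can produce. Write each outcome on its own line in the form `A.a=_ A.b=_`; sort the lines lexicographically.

A.a=0 A.b=0
A.a=0 A.b=1
A.a=0 A.b=2
A.a=1 A.b=1
A.a=1 A.b=2

outcome vector order: (A.a,A.b)
|TSO outcomes| = 5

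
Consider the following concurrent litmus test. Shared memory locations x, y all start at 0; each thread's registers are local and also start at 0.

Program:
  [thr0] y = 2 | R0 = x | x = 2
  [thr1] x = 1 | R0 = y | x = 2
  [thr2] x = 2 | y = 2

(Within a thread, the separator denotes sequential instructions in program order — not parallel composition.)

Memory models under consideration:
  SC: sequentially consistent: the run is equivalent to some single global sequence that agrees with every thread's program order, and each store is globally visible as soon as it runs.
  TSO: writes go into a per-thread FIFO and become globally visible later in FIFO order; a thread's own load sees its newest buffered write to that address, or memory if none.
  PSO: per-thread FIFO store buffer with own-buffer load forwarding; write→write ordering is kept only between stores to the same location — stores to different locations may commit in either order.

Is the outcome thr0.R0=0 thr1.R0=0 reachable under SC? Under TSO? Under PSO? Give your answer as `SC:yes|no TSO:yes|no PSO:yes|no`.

outcome vector order: (thr0.R0,thr1.R0)
[SC] allowed = {<0 2>; <1 0>; <1 2>; <2 0>; <2 2>}
[TSO] allowed = {<0 0>; <0 2>; <1 0>; <1 2>; <2 0>; <2 2>}
[PSO] allowed = {<0 0>; <0 2>; <1 0>; <1 2>; <2 0>; <2 2>}
target <0 0> ∈ {TSO,PSO}

SC:no TSO:yes PSO:yes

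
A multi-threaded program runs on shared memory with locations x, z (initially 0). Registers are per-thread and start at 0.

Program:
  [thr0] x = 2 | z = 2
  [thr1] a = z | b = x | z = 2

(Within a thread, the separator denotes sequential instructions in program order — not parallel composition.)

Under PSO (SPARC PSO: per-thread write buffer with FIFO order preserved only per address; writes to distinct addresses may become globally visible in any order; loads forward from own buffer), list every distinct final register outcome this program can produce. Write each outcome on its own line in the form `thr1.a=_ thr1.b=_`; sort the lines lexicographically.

thr1.a=0 thr1.b=0
thr1.a=0 thr1.b=2
thr1.a=2 thr1.b=0
thr1.a=2 thr1.b=2

outcome vector order: (thr1.a,thr1.b)
|PSO outcomes| = 4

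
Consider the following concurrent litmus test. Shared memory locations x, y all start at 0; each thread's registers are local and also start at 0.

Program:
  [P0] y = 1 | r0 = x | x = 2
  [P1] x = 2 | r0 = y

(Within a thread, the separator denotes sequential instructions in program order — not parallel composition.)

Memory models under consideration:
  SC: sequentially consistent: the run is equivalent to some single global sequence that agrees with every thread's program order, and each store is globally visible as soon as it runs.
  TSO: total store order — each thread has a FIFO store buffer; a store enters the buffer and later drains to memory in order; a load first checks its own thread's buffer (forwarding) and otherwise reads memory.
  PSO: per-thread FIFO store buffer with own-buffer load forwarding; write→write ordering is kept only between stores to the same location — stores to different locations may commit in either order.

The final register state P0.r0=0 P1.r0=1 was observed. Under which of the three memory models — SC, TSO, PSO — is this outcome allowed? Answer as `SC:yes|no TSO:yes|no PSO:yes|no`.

outcome vector order: (P0.r0,P1.r0)
SC (3): (0,1) (2,0) (2,1)
TSO (4): (0,0) (0,1) (2,0) (2,1)
PSO (4): (0,0) (0,1) (2,0) (2,1)
target (0,1) ∈ {SC,TSO,PSO}

SC:yes TSO:yes PSO:yes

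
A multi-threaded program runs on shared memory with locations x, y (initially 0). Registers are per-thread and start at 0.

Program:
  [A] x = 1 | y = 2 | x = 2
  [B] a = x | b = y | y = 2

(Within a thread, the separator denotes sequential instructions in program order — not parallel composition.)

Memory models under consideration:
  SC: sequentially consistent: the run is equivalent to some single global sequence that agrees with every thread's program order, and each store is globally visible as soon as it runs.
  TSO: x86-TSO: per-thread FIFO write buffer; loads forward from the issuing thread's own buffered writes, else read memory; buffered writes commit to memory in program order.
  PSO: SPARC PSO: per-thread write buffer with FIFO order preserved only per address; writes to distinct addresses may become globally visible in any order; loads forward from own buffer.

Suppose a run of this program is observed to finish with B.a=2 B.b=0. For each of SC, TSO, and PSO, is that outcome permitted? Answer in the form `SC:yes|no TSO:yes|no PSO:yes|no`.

outcome vector order: (B.a,B.b)
[SC] allowed = {(0,0); (0,2); (1,0); (1,2); (2,2)}
[TSO] allowed = {(0,0); (0,2); (1,0); (1,2); (2,2)}
[PSO] allowed = {(0,0); (0,2); (1,0); (1,2); (2,0); (2,2)}
target (2,0) ∈ {PSO}

SC:no TSO:no PSO:yes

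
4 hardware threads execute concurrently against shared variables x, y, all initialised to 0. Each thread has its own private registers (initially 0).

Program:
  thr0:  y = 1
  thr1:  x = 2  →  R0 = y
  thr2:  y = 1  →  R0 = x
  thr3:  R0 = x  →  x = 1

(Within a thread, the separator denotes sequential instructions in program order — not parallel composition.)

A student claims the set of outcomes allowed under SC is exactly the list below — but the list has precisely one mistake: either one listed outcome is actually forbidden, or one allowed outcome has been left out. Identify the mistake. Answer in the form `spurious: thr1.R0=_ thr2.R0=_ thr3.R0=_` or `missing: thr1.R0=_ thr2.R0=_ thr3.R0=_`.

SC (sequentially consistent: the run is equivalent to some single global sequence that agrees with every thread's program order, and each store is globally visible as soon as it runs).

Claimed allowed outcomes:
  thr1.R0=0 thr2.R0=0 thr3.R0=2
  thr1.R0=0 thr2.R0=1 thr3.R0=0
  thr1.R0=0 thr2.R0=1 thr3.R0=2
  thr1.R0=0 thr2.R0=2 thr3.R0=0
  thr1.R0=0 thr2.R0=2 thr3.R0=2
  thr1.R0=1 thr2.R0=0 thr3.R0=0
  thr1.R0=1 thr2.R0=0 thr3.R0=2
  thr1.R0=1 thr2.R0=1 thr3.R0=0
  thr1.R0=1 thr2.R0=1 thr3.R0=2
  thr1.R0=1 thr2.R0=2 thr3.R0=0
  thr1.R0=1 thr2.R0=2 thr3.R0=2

outcome vector order: (thr1.R0,thr2.R0,thr3.R0)
under SC → 010; 012; 020; 022; 100; 102; 110; 112; 120; 122
claimed∖SC = {002}

spurious: thr1.R0=0 thr2.R0=0 thr3.R0=2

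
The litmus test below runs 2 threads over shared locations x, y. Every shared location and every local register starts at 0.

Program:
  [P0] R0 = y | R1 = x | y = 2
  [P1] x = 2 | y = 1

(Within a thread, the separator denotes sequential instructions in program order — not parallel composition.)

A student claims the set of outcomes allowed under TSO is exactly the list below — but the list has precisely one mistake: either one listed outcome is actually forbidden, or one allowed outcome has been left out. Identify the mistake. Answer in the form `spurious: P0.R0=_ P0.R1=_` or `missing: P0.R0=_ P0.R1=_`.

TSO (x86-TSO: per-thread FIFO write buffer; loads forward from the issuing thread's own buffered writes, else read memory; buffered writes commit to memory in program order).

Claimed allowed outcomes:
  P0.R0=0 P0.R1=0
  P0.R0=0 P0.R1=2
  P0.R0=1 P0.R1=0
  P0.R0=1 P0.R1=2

outcome vector order: (P0.R0,P0.R1)
[TSO] allowed = {0/0; 0/2; 1/2}
claimed∖TSO = {1/0}

spurious: P0.R0=1 P0.R1=0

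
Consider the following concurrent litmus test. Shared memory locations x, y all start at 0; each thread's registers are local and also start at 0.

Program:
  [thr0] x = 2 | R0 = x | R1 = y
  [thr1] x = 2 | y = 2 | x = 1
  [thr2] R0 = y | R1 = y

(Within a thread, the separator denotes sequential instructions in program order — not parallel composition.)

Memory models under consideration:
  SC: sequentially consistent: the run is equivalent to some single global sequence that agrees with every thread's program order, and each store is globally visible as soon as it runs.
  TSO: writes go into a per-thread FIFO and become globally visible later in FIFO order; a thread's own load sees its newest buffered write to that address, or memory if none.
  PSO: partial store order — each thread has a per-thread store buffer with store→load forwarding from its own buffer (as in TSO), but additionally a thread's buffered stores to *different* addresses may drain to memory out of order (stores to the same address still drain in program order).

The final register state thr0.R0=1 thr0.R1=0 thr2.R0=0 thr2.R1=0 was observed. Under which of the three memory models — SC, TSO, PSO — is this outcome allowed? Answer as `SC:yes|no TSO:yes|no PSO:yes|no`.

SC:no TSO:no PSO:yes

outcome vector order: (thr0.R0,thr0.R1,thr2.R0,thr2.R1)
SC: 9 outcomes — {1/2/0/0, 1/2/0/2, 1/2/2/2, 2/0/0/0, 2/0/0/2, 2/0/2/2, 2/2/0/0, 2/2/0/2, 2/2/2/2}
TSO: 9 outcomes — {1/2/0/0, 1/2/0/2, 1/2/2/2, 2/0/0/0, 2/0/0/2, 2/0/2/2, 2/2/0/0, 2/2/0/2, 2/2/2/2}
PSO: 12 outcomes — {1/0/0/0, 1/0/0/2, 1/0/2/2, 1/2/0/0, 1/2/0/2, 1/2/2/2, 2/0/0/0, 2/0/0/2, 2/0/2/2, 2/2/0/0, 2/2/0/2, 2/2/2/2}
target 1/0/0/0 ∈ {PSO}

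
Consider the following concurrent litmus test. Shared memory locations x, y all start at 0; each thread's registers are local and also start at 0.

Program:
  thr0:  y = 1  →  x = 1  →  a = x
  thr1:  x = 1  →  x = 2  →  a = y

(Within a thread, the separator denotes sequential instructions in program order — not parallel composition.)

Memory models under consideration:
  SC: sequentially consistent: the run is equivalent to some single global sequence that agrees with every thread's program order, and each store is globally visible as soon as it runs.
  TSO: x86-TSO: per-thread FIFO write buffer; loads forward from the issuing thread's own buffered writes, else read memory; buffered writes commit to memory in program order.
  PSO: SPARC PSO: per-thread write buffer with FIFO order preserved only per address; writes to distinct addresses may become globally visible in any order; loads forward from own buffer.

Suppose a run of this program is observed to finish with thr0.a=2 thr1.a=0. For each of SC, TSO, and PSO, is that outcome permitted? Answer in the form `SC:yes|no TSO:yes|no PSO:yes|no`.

SC:no TSO:yes PSO:yes

outcome vector order: (thr0.a,thr1.a)
SC: 3 outcomes — {1/0; 1/1; 2/1}
TSO: 4 outcomes — {1/0; 1/1; 2/0; 2/1}
PSO: 4 outcomes — {1/0; 1/1; 2/0; 2/1}
target 2/0 ∈ {TSO,PSO}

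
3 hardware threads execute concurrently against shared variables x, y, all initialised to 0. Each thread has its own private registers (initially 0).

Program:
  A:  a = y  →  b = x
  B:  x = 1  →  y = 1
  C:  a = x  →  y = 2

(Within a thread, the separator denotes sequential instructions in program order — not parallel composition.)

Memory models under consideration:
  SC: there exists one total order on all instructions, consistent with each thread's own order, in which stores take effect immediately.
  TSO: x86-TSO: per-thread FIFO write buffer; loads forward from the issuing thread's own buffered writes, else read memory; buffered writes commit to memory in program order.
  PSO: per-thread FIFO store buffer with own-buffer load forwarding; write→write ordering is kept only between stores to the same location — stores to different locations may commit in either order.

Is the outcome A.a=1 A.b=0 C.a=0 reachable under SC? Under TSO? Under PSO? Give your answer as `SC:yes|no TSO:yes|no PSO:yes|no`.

SC:no TSO:no PSO:yes

outcome vector order: (A.a,A.b,C.a)
under SC → <0 0 0>; <0 0 1>; <0 1 0>; <0 1 1>; <1 1 0>; <1 1 1>; <2 0 0>; <2 1 0>; <2 1 1>
under TSO → <0 0 0>; <0 0 1>; <0 1 0>; <0 1 1>; <1 1 0>; <1 1 1>; <2 0 0>; <2 1 0>; <2 1 1>
under PSO → <0 0 0>; <0 0 1>; <0 1 0>; <0 1 1>; <1 0 0>; <1 0 1>; <1 1 0>; <1 1 1>; <2 0 0>; <2 1 0>; <2 1 1>
target <1 0 0> ∈ {PSO}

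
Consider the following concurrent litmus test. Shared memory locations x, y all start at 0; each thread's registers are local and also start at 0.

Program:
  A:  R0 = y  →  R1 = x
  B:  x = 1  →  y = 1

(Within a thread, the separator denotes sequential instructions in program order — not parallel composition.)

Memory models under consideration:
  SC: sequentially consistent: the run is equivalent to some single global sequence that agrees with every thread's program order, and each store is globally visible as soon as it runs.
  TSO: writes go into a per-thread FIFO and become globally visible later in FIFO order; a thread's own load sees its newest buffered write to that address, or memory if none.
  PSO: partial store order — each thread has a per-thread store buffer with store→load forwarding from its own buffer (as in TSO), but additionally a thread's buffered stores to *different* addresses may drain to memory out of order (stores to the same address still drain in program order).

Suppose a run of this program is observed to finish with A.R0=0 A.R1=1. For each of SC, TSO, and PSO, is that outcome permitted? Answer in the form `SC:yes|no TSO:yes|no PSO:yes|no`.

outcome vector order: (A.R0,A.R1)
SC (3): (0,0), (0,1), (1,1)
TSO (3): (0,0), (0,1), (1,1)
PSO (4): (0,0), (0,1), (1,0), (1,1)
target (0,1) ∈ {SC,TSO,PSO}

SC:yes TSO:yes PSO:yes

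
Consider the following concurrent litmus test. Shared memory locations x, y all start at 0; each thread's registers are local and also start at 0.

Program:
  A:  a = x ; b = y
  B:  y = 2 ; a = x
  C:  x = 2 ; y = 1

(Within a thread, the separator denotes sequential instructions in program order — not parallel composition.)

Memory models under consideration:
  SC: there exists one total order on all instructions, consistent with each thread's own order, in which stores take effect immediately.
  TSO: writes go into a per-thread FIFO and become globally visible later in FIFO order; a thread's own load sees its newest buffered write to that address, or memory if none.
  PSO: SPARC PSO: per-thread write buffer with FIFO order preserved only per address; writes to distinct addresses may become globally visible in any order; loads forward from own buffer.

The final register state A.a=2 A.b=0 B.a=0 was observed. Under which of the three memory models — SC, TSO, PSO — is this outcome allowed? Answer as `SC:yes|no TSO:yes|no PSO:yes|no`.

outcome vector order: (A.a,A.b,B.a)
SC (11): 000, 002, 010, 012, 020, 022, 202, 210, 212, 220, 222
TSO (12): 000, 002, 010, 012, 020, 022, 200, 202, 210, 212, 220, 222
PSO (12): 000, 002, 010, 012, 020, 022, 200, 202, 210, 212, 220, 222
target 200 ∈ {TSO,PSO}

SC:no TSO:yes PSO:yes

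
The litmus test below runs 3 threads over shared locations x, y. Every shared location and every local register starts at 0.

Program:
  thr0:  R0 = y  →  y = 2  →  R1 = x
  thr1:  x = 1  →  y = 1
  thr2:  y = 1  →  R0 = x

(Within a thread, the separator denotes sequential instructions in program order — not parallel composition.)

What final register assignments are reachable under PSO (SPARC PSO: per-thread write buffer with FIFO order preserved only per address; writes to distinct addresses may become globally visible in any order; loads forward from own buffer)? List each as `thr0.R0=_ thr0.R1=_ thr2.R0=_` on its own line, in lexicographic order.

thr0.R0=0 thr0.R1=0 thr2.R0=0
thr0.R0=0 thr0.R1=0 thr2.R0=1
thr0.R0=0 thr0.R1=1 thr2.R0=0
thr0.R0=0 thr0.R1=1 thr2.R0=1
thr0.R0=1 thr0.R1=0 thr2.R0=0
thr0.R0=1 thr0.R1=0 thr2.R0=1
thr0.R0=1 thr0.R1=1 thr2.R0=0
thr0.R0=1 thr0.R1=1 thr2.R0=1

outcome vector order: (thr0.R0,thr0.R1,thr2.R0)
|PSO outcomes| = 8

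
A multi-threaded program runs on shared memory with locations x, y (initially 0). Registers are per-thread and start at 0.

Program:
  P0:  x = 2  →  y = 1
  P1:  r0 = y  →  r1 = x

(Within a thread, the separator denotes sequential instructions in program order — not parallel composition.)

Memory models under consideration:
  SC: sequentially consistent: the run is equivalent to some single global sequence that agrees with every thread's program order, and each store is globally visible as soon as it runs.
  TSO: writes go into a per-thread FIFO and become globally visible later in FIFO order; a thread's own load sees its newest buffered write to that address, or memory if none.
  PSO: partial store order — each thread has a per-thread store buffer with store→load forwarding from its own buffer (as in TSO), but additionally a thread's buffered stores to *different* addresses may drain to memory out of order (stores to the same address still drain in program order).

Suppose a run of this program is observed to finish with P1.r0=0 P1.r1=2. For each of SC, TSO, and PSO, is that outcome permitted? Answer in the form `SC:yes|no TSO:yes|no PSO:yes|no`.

SC:yes TSO:yes PSO:yes

outcome vector order: (P1.r0,P1.r1)
under SC → (0,0) (0,2) (1,2)
under TSO → (0,0) (0,2) (1,2)
under PSO → (0,0) (0,2) (1,0) (1,2)
target (0,2) ∈ {SC,TSO,PSO}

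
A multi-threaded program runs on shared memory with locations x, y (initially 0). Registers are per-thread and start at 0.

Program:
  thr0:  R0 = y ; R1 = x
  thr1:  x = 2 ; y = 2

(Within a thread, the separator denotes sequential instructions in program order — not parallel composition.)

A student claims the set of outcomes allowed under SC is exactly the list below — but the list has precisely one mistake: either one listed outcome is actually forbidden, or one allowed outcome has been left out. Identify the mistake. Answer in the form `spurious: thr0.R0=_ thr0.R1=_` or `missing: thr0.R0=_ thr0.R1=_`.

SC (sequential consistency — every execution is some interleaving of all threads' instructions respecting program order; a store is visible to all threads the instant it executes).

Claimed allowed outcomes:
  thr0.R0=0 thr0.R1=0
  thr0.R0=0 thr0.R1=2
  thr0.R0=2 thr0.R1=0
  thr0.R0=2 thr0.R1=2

spurious: thr0.R0=2 thr0.R1=0

outcome vector order: (thr0.R0,thr0.R1)
[SC] allowed = {(0,0) (0,2) (2,2)}
claimed∖SC = {(2,0)}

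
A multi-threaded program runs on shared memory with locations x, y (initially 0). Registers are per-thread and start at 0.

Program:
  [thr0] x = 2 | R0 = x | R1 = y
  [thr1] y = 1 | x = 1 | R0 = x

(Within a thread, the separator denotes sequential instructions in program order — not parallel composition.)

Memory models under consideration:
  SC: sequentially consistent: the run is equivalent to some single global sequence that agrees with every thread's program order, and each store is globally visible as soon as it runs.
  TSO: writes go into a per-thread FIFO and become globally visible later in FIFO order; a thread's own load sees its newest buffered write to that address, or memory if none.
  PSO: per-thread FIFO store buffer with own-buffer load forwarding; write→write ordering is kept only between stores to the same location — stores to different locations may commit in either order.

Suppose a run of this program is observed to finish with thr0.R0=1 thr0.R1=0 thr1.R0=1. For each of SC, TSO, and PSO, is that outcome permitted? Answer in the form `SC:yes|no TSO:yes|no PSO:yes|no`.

outcome vector order: (thr0.R0,thr0.R1,thr1.R0)
SC (4): 1/1/1; 2/0/1; 2/1/1; 2/1/2
TSO (5): 1/1/1; 2/0/1; 2/0/2; 2/1/1; 2/1/2
PSO (6): 1/0/1; 1/1/1; 2/0/1; 2/0/2; 2/1/1; 2/1/2
target 1/0/1 ∈ {PSO}

SC:no TSO:no PSO:yes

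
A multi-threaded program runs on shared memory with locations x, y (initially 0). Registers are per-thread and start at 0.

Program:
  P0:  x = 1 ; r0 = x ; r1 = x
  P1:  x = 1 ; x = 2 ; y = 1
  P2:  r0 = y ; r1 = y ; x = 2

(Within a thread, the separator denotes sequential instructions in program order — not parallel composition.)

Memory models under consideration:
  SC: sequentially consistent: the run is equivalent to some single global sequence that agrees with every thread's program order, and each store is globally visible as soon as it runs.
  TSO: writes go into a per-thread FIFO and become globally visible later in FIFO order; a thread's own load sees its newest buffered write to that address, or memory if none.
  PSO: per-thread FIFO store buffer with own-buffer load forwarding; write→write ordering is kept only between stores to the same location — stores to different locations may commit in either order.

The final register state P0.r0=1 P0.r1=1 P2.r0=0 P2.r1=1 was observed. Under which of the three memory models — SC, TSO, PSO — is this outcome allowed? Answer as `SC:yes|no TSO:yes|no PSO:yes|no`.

SC:yes TSO:yes PSO:yes

outcome vector order: (P0.r0,P0.r1,P2.r0,P2.r1)
under SC → <1 1 0 0>; <1 1 0 1>; <1 1 1 1>; <1 2 0 0>; <1 2 0 1>; <1 2 1 1>; <2 1 0 0>; <2 2 0 0>; <2 2 0 1>; <2 2 1 1>
under TSO → <1 1 0 0>; <1 1 0 1>; <1 1 1 1>; <1 2 0 0>; <1 2 0 1>; <1 2 1 1>; <2 1 0 0>; <2 2 0 0>; <2 2 0 1>; <2 2 1 1>
under PSO → <1 1 0 0>; <1 1 0 1>; <1 1 1 1>; <1 2 0 0>; <1 2 0 1>; <1 2 1 1>; <2 1 0 0>; <2 1 0 1>; <2 1 1 1>; <2 2 0 0>; <2 2 0 1>; <2 2 1 1>
target <1 1 0 1> ∈ {SC,TSO,PSO}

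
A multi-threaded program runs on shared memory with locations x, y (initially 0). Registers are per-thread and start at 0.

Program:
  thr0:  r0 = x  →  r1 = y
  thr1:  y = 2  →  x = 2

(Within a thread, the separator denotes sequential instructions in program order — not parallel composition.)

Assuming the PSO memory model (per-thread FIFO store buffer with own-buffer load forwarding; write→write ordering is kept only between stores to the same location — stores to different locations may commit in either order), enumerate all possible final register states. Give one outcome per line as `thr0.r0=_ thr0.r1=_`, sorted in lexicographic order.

outcome vector order: (thr0.r0,thr0.r1)
|PSO outcomes| = 4

thr0.r0=0 thr0.r1=0
thr0.r0=0 thr0.r1=2
thr0.r0=2 thr0.r1=0
thr0.r0=2 thr0.r1=2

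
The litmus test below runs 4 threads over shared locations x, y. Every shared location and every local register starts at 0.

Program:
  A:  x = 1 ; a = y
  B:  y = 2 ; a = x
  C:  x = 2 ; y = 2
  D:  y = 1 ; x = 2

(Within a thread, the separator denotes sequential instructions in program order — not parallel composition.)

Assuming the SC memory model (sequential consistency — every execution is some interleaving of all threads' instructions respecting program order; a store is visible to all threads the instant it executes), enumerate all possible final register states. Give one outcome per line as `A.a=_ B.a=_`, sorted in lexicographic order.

A.a=0 B.a=1
A.a=0 B.a=2
A.a=1 B.a=0
A.a=1 B.a=1
A.a=1 B.a=2
A.a=2 B.a=0
A.a=2 B.a=1
A.a=2 B.a=2

outcome vector order: (A.a,B.a)
|SC outcomes| = 8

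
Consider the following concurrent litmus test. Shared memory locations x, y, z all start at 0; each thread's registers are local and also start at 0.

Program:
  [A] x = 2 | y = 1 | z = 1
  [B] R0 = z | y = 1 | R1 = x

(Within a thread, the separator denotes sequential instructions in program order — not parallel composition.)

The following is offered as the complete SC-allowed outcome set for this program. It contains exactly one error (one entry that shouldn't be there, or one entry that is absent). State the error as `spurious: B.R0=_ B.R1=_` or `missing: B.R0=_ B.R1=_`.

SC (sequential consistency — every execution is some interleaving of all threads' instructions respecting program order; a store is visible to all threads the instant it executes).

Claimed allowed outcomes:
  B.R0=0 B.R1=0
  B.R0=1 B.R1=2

missing: B.R0=0 B.R1=2

outcome vector order: (B.R0,B.R1)
SC (3): (0,0) (0,2) (1,2)
SC∖claimed = {(0,2)}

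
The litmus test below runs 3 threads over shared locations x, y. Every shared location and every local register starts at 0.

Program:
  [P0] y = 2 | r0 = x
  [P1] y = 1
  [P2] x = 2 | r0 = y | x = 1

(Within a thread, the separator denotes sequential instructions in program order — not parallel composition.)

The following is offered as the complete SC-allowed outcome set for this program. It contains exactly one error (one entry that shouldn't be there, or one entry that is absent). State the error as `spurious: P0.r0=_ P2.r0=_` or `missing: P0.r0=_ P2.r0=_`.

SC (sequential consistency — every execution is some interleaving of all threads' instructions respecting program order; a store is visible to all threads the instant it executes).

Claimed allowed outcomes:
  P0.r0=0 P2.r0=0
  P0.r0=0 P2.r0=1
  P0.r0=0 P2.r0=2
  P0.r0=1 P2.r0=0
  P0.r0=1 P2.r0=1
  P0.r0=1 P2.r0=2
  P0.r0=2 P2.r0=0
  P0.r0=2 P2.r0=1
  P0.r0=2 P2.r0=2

spurious: P0.r0=0 P2.r0=0

outcome vector order: (P0.r0,P2.r0)
under SC → 0/1 0/2 1/0 1/1 1/2 2/0 2/1 2/2
claimed∖SC = {0/0}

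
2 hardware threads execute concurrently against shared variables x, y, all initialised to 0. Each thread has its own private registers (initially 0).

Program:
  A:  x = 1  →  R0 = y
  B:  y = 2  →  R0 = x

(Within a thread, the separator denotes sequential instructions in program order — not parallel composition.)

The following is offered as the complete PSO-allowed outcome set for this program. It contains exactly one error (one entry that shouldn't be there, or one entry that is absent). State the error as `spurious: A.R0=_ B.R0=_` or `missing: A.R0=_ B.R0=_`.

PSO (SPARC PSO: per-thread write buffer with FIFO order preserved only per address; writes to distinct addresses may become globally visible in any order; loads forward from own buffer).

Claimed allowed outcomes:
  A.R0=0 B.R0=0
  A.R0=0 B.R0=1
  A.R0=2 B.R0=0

outcome vector order: (A.R0,B.R0)
PSO (4): (0,0) (0,1) (2,0) (2,1)
PSO∖claimed = {(2,1)}

missing: A.R0=2 B.R0=1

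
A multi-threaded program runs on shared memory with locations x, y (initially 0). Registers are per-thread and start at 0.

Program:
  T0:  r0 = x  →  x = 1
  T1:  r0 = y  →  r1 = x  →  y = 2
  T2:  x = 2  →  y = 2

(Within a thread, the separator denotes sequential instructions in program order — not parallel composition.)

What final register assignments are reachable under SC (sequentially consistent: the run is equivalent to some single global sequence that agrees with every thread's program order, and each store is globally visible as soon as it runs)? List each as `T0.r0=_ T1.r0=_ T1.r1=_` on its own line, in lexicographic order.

outcome vector order: (T0.r0,T1.r0,T1.r1)
|SC outcomes| = 10

T0.r0=0 T1.r0=0 T1.r1=0
T0.r0=0 T1.r0=0 T1.r1=1
T0.r0=0 T1.r0=0 T1.r1=2
T0.r0=0 T1.r0=2 T1.r1=1
T0.r0=0 T1.r0=2 T1.r1=2
T0.r0=2 T1.r0=0 T1.r1=0
T0.r0=2 T1.r0=0 T1.r1=1
T0.r0=2 T1.r0=0 T1.r1=2
T0.r0=2 T1.r0=2 T1.r1=1
T0.r0=2 T1.r0=2 T1.r1=2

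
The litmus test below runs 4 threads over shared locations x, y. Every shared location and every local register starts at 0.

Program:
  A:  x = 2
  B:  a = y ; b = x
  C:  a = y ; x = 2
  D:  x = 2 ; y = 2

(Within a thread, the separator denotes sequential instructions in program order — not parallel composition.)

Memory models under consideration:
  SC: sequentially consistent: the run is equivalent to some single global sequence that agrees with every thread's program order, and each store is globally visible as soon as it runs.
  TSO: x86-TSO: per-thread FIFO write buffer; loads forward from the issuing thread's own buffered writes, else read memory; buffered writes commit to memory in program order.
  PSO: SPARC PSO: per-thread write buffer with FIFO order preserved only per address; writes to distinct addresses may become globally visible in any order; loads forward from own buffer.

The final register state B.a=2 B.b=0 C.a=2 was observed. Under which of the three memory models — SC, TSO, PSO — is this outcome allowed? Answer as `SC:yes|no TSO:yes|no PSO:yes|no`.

outcome vector order: (B.a,B.b,C.a)
SC: 6 outcomes — {0/0/0; 0/0/2; 0/2/0; 0/2/2; 2/2/0; 2/2/2}
TSO: 6 outcomes — {0/0/0; 0/0/2; 0/2/0; 0/2/2; 2/2/0; 2/2/2}
PSO: 8 outcomes — {0/0/0; 0/0/2; 0/2/0; 0/2/2; 2/0/0; 2/0/2; 2/2/0; 2/2/2}
target 2/0/2 ∈ {PSO}

SC:no TSO:no PSO:yes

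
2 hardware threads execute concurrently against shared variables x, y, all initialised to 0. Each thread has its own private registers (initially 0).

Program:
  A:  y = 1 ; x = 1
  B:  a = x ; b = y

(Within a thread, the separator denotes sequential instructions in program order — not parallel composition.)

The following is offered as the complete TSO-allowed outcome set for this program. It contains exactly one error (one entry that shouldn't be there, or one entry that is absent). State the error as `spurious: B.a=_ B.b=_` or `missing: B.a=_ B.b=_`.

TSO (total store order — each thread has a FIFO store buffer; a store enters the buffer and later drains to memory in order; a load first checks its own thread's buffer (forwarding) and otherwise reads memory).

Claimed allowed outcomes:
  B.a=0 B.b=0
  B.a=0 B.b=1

outcome vector order: (B.a,B.b)
under TSO → 0/0 0/1 1/1
TSO∖claimed = {1/1}

missing: B.a=1 B.b=1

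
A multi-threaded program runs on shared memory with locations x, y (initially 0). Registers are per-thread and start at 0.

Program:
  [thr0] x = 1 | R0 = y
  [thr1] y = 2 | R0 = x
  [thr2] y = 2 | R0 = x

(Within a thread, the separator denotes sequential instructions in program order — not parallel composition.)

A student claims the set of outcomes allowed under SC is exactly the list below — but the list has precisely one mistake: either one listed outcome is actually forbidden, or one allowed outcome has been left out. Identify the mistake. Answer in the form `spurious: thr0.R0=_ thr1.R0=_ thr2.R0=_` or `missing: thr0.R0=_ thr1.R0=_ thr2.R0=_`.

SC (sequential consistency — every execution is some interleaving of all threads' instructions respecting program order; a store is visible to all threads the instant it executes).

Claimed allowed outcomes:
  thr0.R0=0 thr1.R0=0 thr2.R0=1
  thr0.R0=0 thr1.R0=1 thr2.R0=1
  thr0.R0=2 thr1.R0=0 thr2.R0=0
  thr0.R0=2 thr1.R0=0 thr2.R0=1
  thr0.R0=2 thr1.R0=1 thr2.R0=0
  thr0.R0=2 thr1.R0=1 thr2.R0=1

spurious: thr0.R0=0 thr1.R0=0 thr2.R0=1

outcome vector order: (thr0.R0,thr1.R0,thr2.R0)
[SC] allowed = {011, 200, 201, 210, 211}
claimed∖SC = {001}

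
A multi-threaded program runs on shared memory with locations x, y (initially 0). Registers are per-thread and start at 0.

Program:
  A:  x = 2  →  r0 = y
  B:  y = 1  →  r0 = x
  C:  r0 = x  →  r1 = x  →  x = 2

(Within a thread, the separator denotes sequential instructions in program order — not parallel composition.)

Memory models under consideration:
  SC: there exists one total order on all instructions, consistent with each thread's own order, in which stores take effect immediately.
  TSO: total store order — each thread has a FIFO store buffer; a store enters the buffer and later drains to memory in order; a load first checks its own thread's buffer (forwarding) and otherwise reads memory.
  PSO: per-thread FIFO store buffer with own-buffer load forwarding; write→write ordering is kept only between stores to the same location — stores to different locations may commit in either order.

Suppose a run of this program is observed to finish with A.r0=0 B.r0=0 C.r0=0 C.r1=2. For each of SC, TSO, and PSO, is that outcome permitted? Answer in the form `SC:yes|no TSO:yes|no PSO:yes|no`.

SC:no TSO:yes PSO:yes

outcome vector order: (A.r0,B.r0,C.r0,C.r1)
[SC] allowed = {0200; 0202; 0222; 1000; 1002; 1022; 1200; 1202; 1222}
[TSO] allowed = {0000; 0002; 0022; 0200; 0202; 0222; 1000; 1002; 1022; 1200; 1202; 1222}
[PSO] allowed = {0000; 0002; 0022; 0200; 0202; 0222; 1000; 1002; 1022; 1200; 1202; 1222}
target 0002 ∈ {TSO,PSO}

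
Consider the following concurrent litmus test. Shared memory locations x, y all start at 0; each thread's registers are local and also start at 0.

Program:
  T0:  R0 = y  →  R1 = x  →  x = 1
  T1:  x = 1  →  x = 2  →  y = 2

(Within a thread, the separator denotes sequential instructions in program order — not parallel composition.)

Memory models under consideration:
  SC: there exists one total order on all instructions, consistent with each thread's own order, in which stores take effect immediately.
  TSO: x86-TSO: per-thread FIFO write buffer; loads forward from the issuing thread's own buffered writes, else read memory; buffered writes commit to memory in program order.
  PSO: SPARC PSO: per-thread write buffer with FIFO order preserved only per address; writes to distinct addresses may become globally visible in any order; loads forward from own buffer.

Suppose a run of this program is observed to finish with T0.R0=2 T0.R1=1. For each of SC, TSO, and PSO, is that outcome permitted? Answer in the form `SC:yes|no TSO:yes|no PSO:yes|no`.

SC:no TSO:no PSO:yes

outcome vector order: (T0.R0,T0.R1)
[SC] allowed = {(0,0); (0,1); (0,2); (2,2)}
[TSO] allowed = {(0,0); (0,1); (0,2); (2,2)}
[PSO] allowed = {(0,0); (0,1); (0,2); (2,0); (2,1); (2,2)}
target (2,1) ∈ {PSO}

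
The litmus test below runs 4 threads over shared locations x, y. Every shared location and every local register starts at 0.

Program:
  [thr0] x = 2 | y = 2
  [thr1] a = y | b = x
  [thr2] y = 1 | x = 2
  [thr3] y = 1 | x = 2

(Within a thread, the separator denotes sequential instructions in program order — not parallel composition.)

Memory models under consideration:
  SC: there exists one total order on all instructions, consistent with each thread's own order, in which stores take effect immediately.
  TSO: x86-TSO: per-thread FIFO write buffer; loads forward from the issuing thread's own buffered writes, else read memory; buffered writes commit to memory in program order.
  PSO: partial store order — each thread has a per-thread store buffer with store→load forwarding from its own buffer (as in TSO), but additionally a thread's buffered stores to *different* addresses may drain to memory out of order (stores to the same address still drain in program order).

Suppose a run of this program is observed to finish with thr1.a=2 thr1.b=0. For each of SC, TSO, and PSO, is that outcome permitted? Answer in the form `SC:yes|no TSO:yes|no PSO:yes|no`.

outcome vector order: (thr1.a,thr1.b)
[SC] allowed = {(0,0), (0,2), (1,0), (1,2), (2,2)}
[TSO] allowed = {(0,0), (0,2), (1,0), (1,2), (2,2)}
[PSO] allowed = {(0,0), (0,2), (1,0), (1,2), (2,0), (2,2)}
target (2,0) ∈ {PSO}

SC:no TSO:no PSO:yes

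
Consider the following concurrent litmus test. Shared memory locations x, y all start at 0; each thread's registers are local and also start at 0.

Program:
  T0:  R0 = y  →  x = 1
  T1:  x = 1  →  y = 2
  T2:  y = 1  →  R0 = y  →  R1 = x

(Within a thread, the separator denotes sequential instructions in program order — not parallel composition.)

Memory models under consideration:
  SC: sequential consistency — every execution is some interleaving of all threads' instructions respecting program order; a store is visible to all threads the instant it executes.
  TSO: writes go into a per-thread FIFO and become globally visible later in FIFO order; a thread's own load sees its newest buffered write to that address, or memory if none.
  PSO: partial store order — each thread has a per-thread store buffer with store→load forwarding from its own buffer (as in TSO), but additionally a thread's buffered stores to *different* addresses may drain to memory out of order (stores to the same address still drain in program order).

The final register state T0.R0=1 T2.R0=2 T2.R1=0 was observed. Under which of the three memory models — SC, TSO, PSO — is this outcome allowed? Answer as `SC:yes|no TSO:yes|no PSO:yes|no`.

outcome vector order: (T0.R0,T2.R0,T2.R1)
SC (9): 0/1/0; 0/1/1; 0/2/1; 1/1/0; 1/1/1; 1/2/1; 2/1/0; 2/1/1; 2/2/1
TSO (9): 0/1/0; 0/1/1; 0/2/1; 1/1/0; 1/1/1; 1/2/1; 2/1/0; 2/1/1; 2/2/1
PSO (12): 0/1/0; 0/1/1; 0/2/0; 0/2/1; 1/1/0; 1/1/1; 1/2/0; 1/2/1; 2/1/0; 2/1/1; 2/2/0; 2/2/1
target 1/2/0 ∈ {PSO}

SC:no TSO:no PSO:yes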